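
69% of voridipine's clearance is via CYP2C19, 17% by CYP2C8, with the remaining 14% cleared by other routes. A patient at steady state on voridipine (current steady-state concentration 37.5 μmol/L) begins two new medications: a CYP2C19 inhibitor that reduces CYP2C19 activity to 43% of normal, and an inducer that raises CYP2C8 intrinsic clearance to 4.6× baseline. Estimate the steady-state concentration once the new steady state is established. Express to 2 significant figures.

The CYP2C19 pathway (69% of clearance) falls to 0.43× activity: 0.69 × 0.43 = 0.2967.
The CYP2C8 pathway (17% of clearance) increases to 4.6× activity: 0.17 × 4.6 = 0.782.
The remaining 14% of clearance is unaffected.
New clearance relative to baseline: 0.2967 + 0.782 + 0.14 = 1.2187.
Dividing the baseline by the relative clearance: 37.5 / 1.2187 = 31 μmol/L.

31 μmol/L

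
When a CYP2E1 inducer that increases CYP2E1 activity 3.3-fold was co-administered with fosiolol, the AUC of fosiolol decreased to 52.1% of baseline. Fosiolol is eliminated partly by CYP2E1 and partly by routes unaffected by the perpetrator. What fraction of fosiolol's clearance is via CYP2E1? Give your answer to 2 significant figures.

0.40

CL'/CL = 1 / 0.521 = 1.919
3.3·fm + (1 − fm) = 1.919
fm = (1.919 − 1) / (3.3 − 1) = 0.40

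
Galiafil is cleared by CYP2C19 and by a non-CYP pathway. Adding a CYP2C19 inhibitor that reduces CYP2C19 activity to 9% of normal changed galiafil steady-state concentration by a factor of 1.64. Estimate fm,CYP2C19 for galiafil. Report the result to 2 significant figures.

0.43

Write x for the fraction cleared via CYP2C19. The observed steady-state concentration change means clearance fell to 1/1.64 = 0.6098 of baseline.
Setting x·0.09 + (1 − x) = 0.6098 and solving: x = (0.6098 − 1)/(0.09 − 1) = 0.43.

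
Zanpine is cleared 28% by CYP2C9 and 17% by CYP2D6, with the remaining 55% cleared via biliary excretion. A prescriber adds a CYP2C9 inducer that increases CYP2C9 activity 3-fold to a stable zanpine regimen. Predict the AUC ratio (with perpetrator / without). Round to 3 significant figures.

0.641

The CYP2C9 pathway (28% of clearance) rises to 3× activity: 0.28 × 3 = 0.84.
CYP2D6 (17%) and the residual 55% are unaffected.
Relative clearance = 0.84 + 0.17 + 0.55 = 1.56.
AUC is inversely proportional to clearance, so the fold-change is 1 / 1.56 = 0.641.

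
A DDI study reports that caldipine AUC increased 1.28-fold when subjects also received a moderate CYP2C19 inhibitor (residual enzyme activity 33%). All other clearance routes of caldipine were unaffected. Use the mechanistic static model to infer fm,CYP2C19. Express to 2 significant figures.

0.33

CL'/CL = 1 / 1.28 = 0.7812
0.33·fm + (1 − fm) = 0.7812
fm = (0.7812 − 1) / (0.33 − 1) = 0.33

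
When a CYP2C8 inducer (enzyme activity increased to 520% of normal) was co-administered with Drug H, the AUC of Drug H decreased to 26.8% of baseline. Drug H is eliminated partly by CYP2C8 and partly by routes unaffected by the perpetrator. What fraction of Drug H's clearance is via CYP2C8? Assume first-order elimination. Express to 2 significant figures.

0.65

Call the CYP2C8 fraction fm. After the interaction, CL_new/CL_old = fm × 5.2 + (1 − fm).
AUC ratio = 1 / (new CL fraction), so new CL fraction = 1 / 0.268 = 3.731.
fm × 5.2 + 1 − fm = 3.731  ⇒  fm × (5.2 − 1) = 2.731  ⇒  fm = 0.65.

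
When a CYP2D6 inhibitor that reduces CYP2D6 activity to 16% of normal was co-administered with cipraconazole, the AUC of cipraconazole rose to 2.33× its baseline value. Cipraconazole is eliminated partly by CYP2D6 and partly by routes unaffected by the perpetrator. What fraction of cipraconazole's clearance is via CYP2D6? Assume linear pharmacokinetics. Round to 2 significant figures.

0.68

CL'/CL = 1 / 2.33 = 0.4292
0.16·fm + (1 − fm) = 0.4292
fm = (0.4292 − 1) / (0.16 − 1) = 0.68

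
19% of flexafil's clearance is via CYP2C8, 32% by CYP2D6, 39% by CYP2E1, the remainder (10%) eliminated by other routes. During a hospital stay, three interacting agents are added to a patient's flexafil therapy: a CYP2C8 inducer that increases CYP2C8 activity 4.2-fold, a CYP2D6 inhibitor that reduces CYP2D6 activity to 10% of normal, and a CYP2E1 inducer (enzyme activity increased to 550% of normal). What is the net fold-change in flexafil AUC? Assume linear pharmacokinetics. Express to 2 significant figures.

The CYP2C8 pathway (19% of clearance) increases to 4.2× activity: 0.19 × 4.2 = 0.798.
The CYP2D6 pathway (32% of clearance) drops to 0.1× activity: 0.32 × 0.1 = 0.032.
The CYP2E1 pathway (39% of clearance) rises to 5.5× activity: 0.39 × 5.5 = 2.145.
The remaining 10% of clearance is unaffected.
CL_new/CL_old = 0.798 + 0.032 + 2.145 + 0.1 = 3.075.
AUC ∝ 1/CL: fold-change = 1 / 3.075 = 0.33.

0.33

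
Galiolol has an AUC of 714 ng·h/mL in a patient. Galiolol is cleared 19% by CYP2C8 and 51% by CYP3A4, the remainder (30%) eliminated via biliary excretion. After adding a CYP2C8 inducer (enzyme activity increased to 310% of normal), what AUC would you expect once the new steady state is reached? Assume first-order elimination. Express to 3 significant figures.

The CYP2C8 pathway (19% of clearance) is boosted to 3.1× activity: 0.19 × 3.1 = 0.589.
CYP3A4 (51%) and the residual 30% are unaffected.
CL_new/CL_old = 0.589 + 0.51 + 0.3 = 1.399.
New AUC = baseline ÷ relative clearance = 714 / 1.399 = 510 ng·h/mL.

510 ng·h/mL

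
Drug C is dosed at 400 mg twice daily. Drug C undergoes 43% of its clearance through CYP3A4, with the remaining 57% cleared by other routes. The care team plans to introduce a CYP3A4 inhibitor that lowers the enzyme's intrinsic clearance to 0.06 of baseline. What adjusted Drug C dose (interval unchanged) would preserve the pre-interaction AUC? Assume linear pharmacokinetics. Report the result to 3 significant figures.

The CYP3A4 pathway (43% of clearance) falls to 0.06× activity: 0.43 × 0.06 = 0.0258.
Non-CYP routes (57%) are unchanged.
CL_new/CL_old = 0.0258 + 0.57 = 0.5958.
Exposure is unchanged when dose changes in proportion to clearance. New dose = 400 mg × 0.5958 = 238 mg.

238 mg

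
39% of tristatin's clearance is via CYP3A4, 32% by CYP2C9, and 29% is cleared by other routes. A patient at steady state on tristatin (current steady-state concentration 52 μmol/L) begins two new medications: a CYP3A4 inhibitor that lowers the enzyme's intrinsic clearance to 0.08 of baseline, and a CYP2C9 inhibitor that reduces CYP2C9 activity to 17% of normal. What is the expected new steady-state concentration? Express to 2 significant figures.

1.4 × 10² μmol/L

CYP3A4: 0.39 × 0.08 = 0.0312
CYP2C9: 0.32 × 0.17 = 0.0544
Other: 0.29 (unchanged)
New clearance relative to baseline: 0.0312 + 0.0544 + 0.29 = 0.3756.
Dividing the baseline by the relative clearance: 52 / 0.3756 = 1.4 × 10² μmol/L.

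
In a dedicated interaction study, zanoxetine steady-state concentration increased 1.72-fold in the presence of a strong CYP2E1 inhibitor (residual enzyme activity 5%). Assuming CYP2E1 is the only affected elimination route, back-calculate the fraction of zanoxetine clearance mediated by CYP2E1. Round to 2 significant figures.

0.44

Write x for the fraction cleared via CYP2E1. The observed steady-state concentration change means clearance fell to 1/1.72 = 0.5814 of baseline.
Setting x·0.05 + (1 − x) = 0.5814 and solving: x = (0.5814 − 1)/(0.05 − 1) = 0.44.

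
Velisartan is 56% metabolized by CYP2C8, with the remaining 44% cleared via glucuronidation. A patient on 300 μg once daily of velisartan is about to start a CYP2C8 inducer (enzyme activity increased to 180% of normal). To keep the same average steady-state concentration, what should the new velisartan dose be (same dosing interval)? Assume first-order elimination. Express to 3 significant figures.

434 μg

The CYP2C8 pathway (56% of clearance) rises to 1.8× activity: 0.56 × 1.8 = 1.008.
Non-CYP routes (44%) are unchanged.
Relative clearance = 1.008 + 0.44 = 1.448.
Exposure is unchanged when dose changes in proportion to clearance. New dose = 300 μg × 1.448 = 434 μg.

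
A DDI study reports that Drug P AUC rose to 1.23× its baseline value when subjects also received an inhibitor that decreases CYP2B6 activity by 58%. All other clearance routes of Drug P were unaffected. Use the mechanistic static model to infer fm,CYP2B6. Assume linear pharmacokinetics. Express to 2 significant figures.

0.32

Let fm be the CYP2B6 fraction. New clearance relative to baseline = fm × 0.42 + (1 − fm).
AUC ratio = 1 / (new CL fraction), so new CL fraction = 1 / 1.23 = 0.813.
fm × 0.42 + 1 − fm = 0.813  ⇒  fm × (0.42 − 1) = −0.187  ⇒  fm = 0.32.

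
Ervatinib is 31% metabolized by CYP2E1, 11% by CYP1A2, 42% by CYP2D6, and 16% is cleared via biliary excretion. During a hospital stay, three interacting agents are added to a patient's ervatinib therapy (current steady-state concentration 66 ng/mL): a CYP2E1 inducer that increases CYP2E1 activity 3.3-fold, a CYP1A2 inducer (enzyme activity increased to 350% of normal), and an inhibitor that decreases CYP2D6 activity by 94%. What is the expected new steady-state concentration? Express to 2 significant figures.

CYP2E1: 0.31 × 3.3 = 1.023
CYP1A2: 0.11 × 3.5 = 0.385
CYP2D6: 0.42 × 0.06 = 0.0252
Other: 0.16 (unchanged)
New clearance relative to baseline: 1.023 + 0.385 + 0.0252 + 0.16 = 1.5932.
Dividing the baseline by the relative clearance: 66 / 1.5932 = 41 ng/mL.

41 ng/mL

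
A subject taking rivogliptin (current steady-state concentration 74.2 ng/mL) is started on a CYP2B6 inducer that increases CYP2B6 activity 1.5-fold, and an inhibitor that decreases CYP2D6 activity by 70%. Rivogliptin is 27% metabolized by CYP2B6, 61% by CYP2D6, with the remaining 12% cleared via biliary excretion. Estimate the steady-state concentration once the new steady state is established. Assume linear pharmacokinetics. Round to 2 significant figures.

1.0 × 10² ng/mL

The CYP2B6 pathway (27% of clearance) is boosted to 1.5× activity: 0.27 × 1.5 = 0.405.
The CYP2D6 pathway (61% of clearance) drops to 0.3× activity: 0.61 × 0.3 = 0.183.
The remaining 12% of clearance is unaffected.
Relative clearance = 0.405 + 0.183 + 0.12 = 0.708.
Steady-state concentration ∝ 1/CL: new value = 74.2 / 0.708 = 1.0 × 10² ng/mL.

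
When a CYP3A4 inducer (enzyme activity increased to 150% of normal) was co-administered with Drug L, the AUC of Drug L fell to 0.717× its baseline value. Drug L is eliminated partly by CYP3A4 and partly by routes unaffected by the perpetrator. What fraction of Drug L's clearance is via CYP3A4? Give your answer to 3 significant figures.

Let x = fm,CYP3A4. Because AUC ∝ 1/CL, relative clearance rose to 1/0.717 = 1.395.
Setting x·1.5 + (1 − x) = 1.395 and solving: x = (1.395 − 1)/(1.5 − 1) = 0.789.

0.789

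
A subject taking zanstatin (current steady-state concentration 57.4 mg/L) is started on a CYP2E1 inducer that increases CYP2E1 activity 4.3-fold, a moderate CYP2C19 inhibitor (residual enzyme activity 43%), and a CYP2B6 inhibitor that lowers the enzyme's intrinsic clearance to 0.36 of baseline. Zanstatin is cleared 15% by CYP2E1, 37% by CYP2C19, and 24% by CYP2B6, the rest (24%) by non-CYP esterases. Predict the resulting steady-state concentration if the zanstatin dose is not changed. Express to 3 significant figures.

The CYP2E1 pathway (15% of clearance) rises to 4.3× activity: 0.15 × 4.3 = 0.645.
The CYP2C19 pathway (37% of clearance) falls to 0.43× activity: 0.37 × 0.43 = 0.1591.
The CYP2B6 pathway (24% of clearance) drops to 0.36× activity: 0.24 × 0.36 = 0.0864.
Non-CYP routes (24%) are unchanged.
New clearance relative to baseline: 0.645 + 0.1591 + 0.0864 + 0.24 = 1.1305.
Dividing the baseline by the relative clearance: 57.4 / 1.1305 = 50.8 mg/L.

50.8 mg/L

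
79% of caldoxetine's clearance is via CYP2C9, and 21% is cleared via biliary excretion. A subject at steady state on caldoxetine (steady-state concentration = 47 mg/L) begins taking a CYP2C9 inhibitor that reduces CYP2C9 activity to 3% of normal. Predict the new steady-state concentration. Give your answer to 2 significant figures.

2.0 × 10² mg/L

The CYP2C9 pathway (79% of clearance) is reduced to 0.03× activity: 0.79 × 0.03 = 0.0237.
Non-CYP routes (21%) are unchanged.
Relative clearance = 0.0237 + 0.21 = 0.2337.
Steady-state concentration ∝ 1/CL, so new value = 47 / 0.2337 = 2.0 × 10² mg/L.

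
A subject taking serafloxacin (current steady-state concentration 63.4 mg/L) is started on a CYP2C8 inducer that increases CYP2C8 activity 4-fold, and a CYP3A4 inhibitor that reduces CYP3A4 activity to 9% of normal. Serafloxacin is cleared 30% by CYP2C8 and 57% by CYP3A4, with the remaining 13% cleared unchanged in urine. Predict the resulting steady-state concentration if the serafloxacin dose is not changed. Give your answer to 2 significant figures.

46 mg/L

The CYP2C8 pathway (30% of clearance) is boosted to 4× activity: 0.3 × 4 = 1.2.
The CYP3A4 pathway (57% of clearance) falls to 0.09× activity: 0.57 × 0.09 = 0.0513.
Non-CYP routes (13%) are unchanged.
Relative clearance = 1.2 + 0.0513 + 0.13 = 1.3813.
New steady-state concentration = 63.4 / 1.3813 = 46 mg/L (concentration scales inversely with clearance).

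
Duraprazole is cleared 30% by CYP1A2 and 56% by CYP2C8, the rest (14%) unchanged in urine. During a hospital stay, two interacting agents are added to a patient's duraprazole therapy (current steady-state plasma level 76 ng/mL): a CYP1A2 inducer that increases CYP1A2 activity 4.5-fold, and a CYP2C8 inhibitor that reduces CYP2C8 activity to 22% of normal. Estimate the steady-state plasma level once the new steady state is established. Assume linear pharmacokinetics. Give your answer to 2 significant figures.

The CYP1A2 pathway (30% of clearance) rises to 4.5× activity: 0.3 × 4.5 = 1.35.
The CYP2C8 pathway (56% of clearance) drops to 0.22× activity: 0.56 × 0.22 = 0.1232.
The remaining 14% of clearance is unaffected.
Relative clearance = 1.35 + 0.1232 + 0.14 = 1.6132.
Steady-state plasma level ∝ 1/CL: new value = 76 / 1.6132 = 47 ng/mL.

47 ng/mL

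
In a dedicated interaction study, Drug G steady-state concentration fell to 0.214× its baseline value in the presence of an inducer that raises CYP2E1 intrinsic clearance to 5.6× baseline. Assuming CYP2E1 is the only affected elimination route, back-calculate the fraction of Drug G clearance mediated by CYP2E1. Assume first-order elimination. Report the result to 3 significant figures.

0.798

Let fm be the CYP2E1 fraction. New clearance relative to baseline = fm × 5.6 + (1 − fm).
Steady-state concentration ratio = 1 / (new CL fraction), so new CL fraction = 1 / 0.214 = 4.673.
fm × 5.6 + 1 − fm = 4.673  ⇒  fm × (5.6 − 1) = 3.673  ⇒  fm = 0.798.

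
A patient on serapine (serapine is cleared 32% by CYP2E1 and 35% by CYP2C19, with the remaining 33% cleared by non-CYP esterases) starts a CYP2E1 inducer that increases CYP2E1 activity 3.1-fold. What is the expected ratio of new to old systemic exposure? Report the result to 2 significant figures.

CYP2E1: 0.32 × 3.1 = 0.992
CYP2C19: 0.35 (unchanged)
Other: 0.33 (unchanged)
New clearance relative to baseline: 0.992 + 0.35 + 0.33 = 1.672.
Since systemic exposure ∝ 1/CL, the ratio is 1 / 1.672 = 0.60.

0.60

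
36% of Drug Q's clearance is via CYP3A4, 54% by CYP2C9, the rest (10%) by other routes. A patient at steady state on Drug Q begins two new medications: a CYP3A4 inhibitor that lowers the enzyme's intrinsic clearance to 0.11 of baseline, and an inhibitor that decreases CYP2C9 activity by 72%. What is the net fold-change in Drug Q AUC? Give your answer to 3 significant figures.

The CYP3A4 pathway (36% of clearance) drops to 0.11× activity: 0.36 × 0.11 = 0.0396.
The CYP2C9 pathway (54% of clearance) drops to 0.28× activity: 0.54 × 0.28 = 0.1512.
The remaining 10% of clearance is unaffected.
New clearance relative to baseline: 0.0396 + 0.1512 + 0.1 = 0.2908.
Net AUC ratio = 1 / 0.2908 = 3.44.

3.44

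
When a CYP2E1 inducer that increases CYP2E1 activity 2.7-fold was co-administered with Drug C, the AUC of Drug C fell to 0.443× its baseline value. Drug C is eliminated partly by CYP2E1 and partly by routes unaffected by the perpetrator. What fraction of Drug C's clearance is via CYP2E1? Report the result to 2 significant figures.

0.74

Let x = fm,CYP2E1. Because AUC ∝ 1/CL, relative clearance rose to 1/0.443 = 2.257.
Setting x·2.7 + (1 − x) = 2.257 and solving: x = (2.257 − 1)/(2.7 − 1) = 0.74.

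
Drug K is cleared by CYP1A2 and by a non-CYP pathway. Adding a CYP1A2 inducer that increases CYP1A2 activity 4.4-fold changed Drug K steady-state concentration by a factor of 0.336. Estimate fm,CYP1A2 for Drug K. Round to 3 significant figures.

0.581

Let fm be the CYP1A2 fraction. New clearance relative to baseline = fm × 4.4 + (1 − fm).
Steady-state concentration ratio = 1 / (new CL fraction), so new CL fraction = 1 / 0.336 = 2.976.
fm × 4.4 + 1 − fm = 2.976  ⇒  fm × (4.4 − 1) = 1.976  ⇒  fm = 0.581.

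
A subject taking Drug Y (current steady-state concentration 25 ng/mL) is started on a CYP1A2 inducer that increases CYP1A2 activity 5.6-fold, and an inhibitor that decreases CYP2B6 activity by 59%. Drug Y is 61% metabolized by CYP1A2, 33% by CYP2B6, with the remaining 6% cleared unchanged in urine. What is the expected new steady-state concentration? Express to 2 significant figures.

6.9 ng/mL

The CYP1A2 pathway (61% of clearance) increases to 5.6× activity: 0.61 × 5.6 = 3.416.
The CYP2B6 pathway (33% of clearance) drops to 0.41× activity: 0.33 × 0.41 = 0.1353.
Non-CYP routes (6%) are unchanged.
Relative clearance = 3.416 + 0.1353 + 0.06 = 3.6113.
Steady-state concentration ∝ 1/CL: new value = 25 / 3.6113 = 6.9 ng/mL.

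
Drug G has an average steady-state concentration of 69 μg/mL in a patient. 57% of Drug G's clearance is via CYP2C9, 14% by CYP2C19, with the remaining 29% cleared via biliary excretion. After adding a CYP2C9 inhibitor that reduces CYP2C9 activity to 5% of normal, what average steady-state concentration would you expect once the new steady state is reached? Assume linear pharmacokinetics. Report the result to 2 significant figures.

CYP2C9: 0.57 × 0.05 = 0.0285
CYP2C19: 0.14 (unchanged)
Other: 0.29 (unchanged)
CL_new/CL_old = 0.0285 + 0.14 + 0.29 = 0.4585.
New average steady-state concentration = baseline ÷ relative clearance = 69 / 0.4585 = 1.5 × 10² μg/mL.

1.5 × 10² μg/mL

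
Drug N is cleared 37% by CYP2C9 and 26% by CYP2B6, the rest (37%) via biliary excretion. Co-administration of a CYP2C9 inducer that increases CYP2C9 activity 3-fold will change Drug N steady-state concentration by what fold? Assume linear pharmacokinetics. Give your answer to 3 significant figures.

The CYP2C9 pathway (37% of clearance) increases to 3× activity: 0.37 × 3 = 1.11.
CYP2B6 (26%) and the residual 37% are unaffected.
Relative clearance = 1.11 + 0.26 + 0.37 = 1.74.
Steady-state concentration is inversely proportional to clearance, so the fold-change is 1 / 1.74 = 0.575.

0.575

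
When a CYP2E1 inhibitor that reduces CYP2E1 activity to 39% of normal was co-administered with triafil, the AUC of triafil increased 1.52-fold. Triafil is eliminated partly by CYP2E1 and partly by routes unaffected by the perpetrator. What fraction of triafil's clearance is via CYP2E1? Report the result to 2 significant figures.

Call the CYP2E1 fraction fm. After the interaction, CL_new/CL_old = fm × 0.39 + (1 − fm).
AUC ratio = 1 / (new CL fraction), so new CL fraction = 1 / 1.52 = 0.6579.
fm × 0.39 + 1 − fm = 0.6579  ⇒  fm × (0.39 − 1) = −0.3421  ⇒  fm = 0.56.

0.56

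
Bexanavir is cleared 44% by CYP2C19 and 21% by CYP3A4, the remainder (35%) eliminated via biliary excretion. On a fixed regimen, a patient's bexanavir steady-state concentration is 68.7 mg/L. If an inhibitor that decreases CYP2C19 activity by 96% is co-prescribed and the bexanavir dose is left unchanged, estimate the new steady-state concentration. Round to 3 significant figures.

119 mg/L

The CYP2C19 pathway (44% of clearance) is reduced to 0.04× activity: 0.44 × 0.04 = 0.0176.
CYP3A4 (21%) and the residual 35% are unaffected.
Relative clearance = 0.0176 + 0.21 + 0.35 = 0.5776.
With dosing unchanged, steady-state concentration scales as 1/CL: 68.7 / 0.5776 = 119 mg/L.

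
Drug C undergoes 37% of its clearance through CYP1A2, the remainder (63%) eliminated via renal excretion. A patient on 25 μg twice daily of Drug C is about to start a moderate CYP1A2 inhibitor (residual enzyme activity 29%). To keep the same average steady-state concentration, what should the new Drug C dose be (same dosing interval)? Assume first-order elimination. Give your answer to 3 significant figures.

CYP1A2: 0.37 × 0.29 = 0.1073
Other: 0.63 (unchanged)
New clearance relative to baseline: 0.1073 + 0.63 = 0.7373.
Exposure is unchanged when dose changes in proportion to clearance. New dose = 25 μg × 0.7373 = 18.4 μg.

18.4 μg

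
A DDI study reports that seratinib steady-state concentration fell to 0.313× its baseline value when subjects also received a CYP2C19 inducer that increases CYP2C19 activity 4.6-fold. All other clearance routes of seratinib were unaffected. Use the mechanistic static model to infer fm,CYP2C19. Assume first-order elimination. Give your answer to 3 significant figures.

0.610

Call the CYP2C19 fraction fm. After the interaction, CL_new/CL_old = fm × 4.6 + (1 − fm).
Steady-state concentration ratio = 1 / (new CL fraction), so new CL fraction = 1 / 0.313 = 3.195.
fm × 4.6 + 1 − fm = 3.195  ⇒  fm × (4.6 − 1) = 2.195  ⇒  fm = 0.610.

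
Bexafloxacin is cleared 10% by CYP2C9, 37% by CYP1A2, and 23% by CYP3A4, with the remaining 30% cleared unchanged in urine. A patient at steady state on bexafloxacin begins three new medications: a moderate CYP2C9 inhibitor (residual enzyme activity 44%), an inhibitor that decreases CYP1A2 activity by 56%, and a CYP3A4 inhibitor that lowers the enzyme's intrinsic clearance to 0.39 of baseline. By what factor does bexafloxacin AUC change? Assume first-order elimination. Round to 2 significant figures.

1.7

The CYP2C9 pathway (10% of clearance) falls to 0.44× activity: 0.1 × 0.44 = 0.044.
The CYP1A2 pathway (37% of clearance) drops to 0.44× activity: 0.37 × 0.44 = 0.1628.
The CYP3A4 pathway (23% of clearance) drops to 0.39× activity: 0.23 × 0.39 = 0.0897.
The remaining 30% of clearance is unaffected.
CL_new/CL_old = 0.044 + 0.1628 + 0.0897 + 0.3 = 0.5965.
Net AUC ratio = 1 / 0.5965 = 1.7.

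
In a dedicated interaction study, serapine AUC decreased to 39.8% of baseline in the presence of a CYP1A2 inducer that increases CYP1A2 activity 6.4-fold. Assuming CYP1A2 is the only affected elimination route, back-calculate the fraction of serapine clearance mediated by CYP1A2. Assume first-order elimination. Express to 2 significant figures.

CL'/CL = 1 / 0.398 = 2.513
6.4·fm + (1 − fm) = 2.513
fm = (2.513 − 1) / (6.4 − 1) = 0.28

0.28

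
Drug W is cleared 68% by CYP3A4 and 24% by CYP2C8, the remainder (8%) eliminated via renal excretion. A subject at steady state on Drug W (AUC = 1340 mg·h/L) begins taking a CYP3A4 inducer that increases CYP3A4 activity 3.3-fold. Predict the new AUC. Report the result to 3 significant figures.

The CYP3A4 pathway (68% of clearance) rises to 3.3× activity: 0.68 × 3.3 = 2.244.
CYP2C8 (24%) and the residual 8% are unaffected.
CL_new/CL_old = 2.244 + 0.24 + 0.08 = 2.564.
New AUC = baseline ÷ relative clearance = 1340 / 2.564 = 523 mg·h/L.

523 mg·h/L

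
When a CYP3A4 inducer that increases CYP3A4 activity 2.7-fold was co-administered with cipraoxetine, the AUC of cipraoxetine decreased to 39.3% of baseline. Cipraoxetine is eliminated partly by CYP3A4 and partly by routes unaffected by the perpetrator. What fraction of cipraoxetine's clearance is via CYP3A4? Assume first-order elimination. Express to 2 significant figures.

Let fm be the CYP3A4 fraction. New clearance relative to baseline = fm × 2.7 + (1 − fm).
AUC ratio = 1 / (new CL fraction), so new CL fraction = 1 / 0.393 = 2.545.
fm × 2.7 + 1 − fm = 2.545  ⇒  fm × (2.7 − 1) = 1.545  ⇒  fm = 0.91.

0.91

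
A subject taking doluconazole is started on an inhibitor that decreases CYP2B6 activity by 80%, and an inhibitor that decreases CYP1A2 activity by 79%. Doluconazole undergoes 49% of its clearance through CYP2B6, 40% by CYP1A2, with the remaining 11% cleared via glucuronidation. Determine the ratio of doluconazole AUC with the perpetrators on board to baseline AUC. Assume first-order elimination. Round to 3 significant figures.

3.42

CYP2B6: 0.49 × 0.2 = 0.098
CYP1A2: 0.4 × 0.21 = 0.084
Other: 0.11 (unchanged)
CL_new/CL_old = 0.098 + 0.084 + 0.11 = 0.292.
Because AUC varies inversely with clearance, the combined effect is 1 / 0.292 = 3.42.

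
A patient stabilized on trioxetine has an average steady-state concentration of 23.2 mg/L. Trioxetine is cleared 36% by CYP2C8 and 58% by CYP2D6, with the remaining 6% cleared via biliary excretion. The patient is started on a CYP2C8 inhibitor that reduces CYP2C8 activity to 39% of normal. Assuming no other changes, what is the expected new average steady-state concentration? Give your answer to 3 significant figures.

29.7 mg/L

The CYP2C8 pathway (36% of clearance) is reduced to 0.39× activity: 0.36 × 0.39 = 0.1404.
CYP2D6 (58%) and the residual 6% are unaffected.
New clearance relative to baseline: 0.1404 + 0.58 + 0.06 = 0.7804.
New average steady-state concentration = baseline ÷ relative clearance = 23.2 / 0.7804 = 29.7 mg/L.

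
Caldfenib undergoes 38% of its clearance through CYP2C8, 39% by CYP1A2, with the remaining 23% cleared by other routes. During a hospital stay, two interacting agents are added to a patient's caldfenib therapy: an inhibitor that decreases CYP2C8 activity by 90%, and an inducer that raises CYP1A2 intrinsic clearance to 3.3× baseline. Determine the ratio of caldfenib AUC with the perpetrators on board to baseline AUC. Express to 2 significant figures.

0.64

CYP2C8: 0.38 × 0.1 = 0.038
CYP1A2: 0.39 × 3.3 = 1.287
Other: 0.23 (unchanged)
New clearance relative to baseline: 0.038 + 1.287 + 0.23 = 1.555.
Net AUC ratio = 1 / 1.555 = 0.64.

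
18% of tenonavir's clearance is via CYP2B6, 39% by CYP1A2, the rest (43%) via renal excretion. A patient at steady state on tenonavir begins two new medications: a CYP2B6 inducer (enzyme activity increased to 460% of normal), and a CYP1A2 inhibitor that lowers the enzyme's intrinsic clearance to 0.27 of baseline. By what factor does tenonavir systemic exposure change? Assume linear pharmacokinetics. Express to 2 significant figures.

0.73

CYP2B6: 0.18 × 4.6 = 0.828
CYP1A2: 0.39 × 0.27 = 0.1053
Other: 0.43 (unchanged)
CL_new/CL_old = 0.828 + 0.1053 + 0.43 = 1.3633.
Net systemic exposure ratio = 1 / 1.3633 = 0.73.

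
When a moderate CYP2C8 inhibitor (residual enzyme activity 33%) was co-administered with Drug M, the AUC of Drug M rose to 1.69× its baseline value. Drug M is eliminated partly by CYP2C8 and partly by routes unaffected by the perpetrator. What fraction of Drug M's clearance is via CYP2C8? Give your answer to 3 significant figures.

0.609

Let fm be the CYP2C8 fraction. New clearance relative to baseline = fm × 0.33 + (1 − fm).
AUC ratio = 1 / (new CL fraction), so new CL fraction = 1 / 1.69 = 0.5917.
fm × 0.33 + 1 − fm = 0.5917  ⇒  fm × (0.33 − 1) = −0.4083  ⇒  fm = 0.609.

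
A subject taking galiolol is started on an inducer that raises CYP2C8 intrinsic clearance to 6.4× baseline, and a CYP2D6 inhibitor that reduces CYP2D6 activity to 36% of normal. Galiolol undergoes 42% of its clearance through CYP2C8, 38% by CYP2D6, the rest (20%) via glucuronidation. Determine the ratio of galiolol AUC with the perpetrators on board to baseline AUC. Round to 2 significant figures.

0.33

CYP2C8: 0.42 × 6.4 = 2.688
CYP2D6: 0.38 × 0.36 = 0.1368
Other: 0.2 (unchanged)
Relative clearance = 2.688 + 0.1368 + 0.2 = 3.0248.
Net AUC ratio = 1 / 3.0248 = 0.33.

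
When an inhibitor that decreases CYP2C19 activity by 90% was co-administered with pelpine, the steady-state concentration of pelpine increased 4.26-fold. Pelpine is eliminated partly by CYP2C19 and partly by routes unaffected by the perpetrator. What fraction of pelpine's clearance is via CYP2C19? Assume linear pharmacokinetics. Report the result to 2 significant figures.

0.85

Let fm be the CYP2C19 fraction. New clearance relative to baseline = fm × 0.1 + (1 − fm).
Steady-state concentration ratio = 1 / (new CL fraction), so new CL fraction = 1 / 4.26 = 0.2347.
fm × 0.1 + 1 − fm = 0.2347  ⇒  fm × (0.1 − 1) = −0.7653  ⇒  fm = 0.85.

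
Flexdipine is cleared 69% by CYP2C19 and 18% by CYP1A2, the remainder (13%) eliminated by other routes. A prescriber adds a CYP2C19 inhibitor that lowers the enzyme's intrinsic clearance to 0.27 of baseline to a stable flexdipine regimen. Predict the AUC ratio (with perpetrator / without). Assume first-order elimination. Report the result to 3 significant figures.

2.01

CYP2C19: 0.69 × 0.27 = 0.1863
CYP1A2: 0.18 (unchanged)
Other: 0.13 (unchanged)
Relative clearance = 0.1863 + 0.18 + 0.13 = 0.4963.
AUC ratio = CL_old/CL_new = 1 / 0.4963 = 2.01.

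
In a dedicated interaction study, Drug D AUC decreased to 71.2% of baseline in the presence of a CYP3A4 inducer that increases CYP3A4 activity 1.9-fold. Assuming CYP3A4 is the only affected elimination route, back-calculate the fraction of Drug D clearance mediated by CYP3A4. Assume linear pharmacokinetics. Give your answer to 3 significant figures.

CL'/CL = 1 / 0.712 = 1.404
1.9·fm + (1 − fm) = 1.404
fm = (1.404 − 1) / (1.9 − 1) = 0.449

0.449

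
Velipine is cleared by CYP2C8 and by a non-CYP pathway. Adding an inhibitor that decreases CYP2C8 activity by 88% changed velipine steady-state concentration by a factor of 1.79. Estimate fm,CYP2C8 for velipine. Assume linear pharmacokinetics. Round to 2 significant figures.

0.50

Write x for the fraction cleared via CYP2C8. The observed steady-state concentration change means clearance fell to 1/1.79 = 0.5587 of baseline.
Setting x·0.12 + (1 − x) = 0.5587 and solving: x = (0.5587 − 1)/(0.12 − 1) = 0.50.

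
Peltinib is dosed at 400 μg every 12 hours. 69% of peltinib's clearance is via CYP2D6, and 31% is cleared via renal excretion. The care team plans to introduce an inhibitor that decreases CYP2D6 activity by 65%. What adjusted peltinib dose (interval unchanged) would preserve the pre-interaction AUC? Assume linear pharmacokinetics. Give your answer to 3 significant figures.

The CYP2D6 pathway (69% of clearance) falls to 0.35× activity: 0.69 × 0.35 = 0.2415.
The remaining 31% of clearance is unaffected.
New clearance relative to baseline: 0.2415 + 0.31 = 0.5515.
To maintain the same steady-state level, dose must scale with clearance: new dose = 400 × 0.5515 = 221 μg.

221 μg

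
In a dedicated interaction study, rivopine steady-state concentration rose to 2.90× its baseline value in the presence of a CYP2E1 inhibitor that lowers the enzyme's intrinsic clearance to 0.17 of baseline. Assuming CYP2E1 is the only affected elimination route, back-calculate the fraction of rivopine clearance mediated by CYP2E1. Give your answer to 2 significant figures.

0.79

Let x = fm,CYP2E1. Because steady-state concentration ∝ 1/CL, relative clearance fell to 1/2.90 = 0.3448.
Only the CYP2E1 route changed, so 0.3448 = x·0.17 + (1 − x), giving x = 0.79.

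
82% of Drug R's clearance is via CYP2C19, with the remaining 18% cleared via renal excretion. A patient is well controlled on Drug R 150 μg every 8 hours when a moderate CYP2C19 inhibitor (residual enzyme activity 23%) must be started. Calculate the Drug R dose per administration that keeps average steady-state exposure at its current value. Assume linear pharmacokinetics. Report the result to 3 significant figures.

CYP2C19: 0.82 × 0.23 = 0.1886
Other: 0.18 (unchanged)
Relative clearance = 0.1886 + 0.18 = 0.3686.
Css,avg = (dose rate)/CL, so holding Css fixed requires dose ∝ CL: 150 × 0.3686 = 55.3 μg.

55.3 μg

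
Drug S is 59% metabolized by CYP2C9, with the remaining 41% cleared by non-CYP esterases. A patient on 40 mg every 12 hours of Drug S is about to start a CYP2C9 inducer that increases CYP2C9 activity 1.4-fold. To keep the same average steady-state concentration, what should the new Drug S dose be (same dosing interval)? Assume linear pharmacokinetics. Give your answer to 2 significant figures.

49 mg

The CYP2C9 pathway (59% of clearance) is boosted to 1.4× activity: 0.59 × 1.4 = 0.826.
The remaining 41% of clearance is unaffected.
Relative clearance = 0.826 + 0.41 = 1.236.
Exposure is unchanged when dose changes in proportion to clearance. New dose = 40 mg × 1.236 = 49 mg.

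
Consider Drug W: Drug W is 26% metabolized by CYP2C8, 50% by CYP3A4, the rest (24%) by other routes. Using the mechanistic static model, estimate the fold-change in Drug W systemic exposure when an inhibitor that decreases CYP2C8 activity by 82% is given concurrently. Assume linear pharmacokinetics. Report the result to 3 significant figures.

The CYP2C8 pathway (26% of clearance) falls to 0.18× activity: 0.26 × 0.18 = 0.0468.
CYP3A4 (50%) and the residual 24% are unaffected.
CL_new/CL_old = 0.0468 + 0.5 + 0.24 = 0.7868.
Since systemic exposure ∝ 1/CL, the ratio is 1 / 0.7868 = 1.27.

1.27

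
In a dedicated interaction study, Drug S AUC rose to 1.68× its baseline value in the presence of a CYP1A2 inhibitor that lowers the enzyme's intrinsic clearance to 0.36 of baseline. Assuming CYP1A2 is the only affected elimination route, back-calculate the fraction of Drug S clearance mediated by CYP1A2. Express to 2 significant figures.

0.63

Call the CYP1A2 fraction fm. After the interaction, CL_new/CL_old = fm × 0.36 + (1 − fm).
AUC ratio = 1 / (new CL fraction), so new CL fraction = 1 / 1.68 = 0.5952.
fm × 0.36 + 1 − fm = 0.5952  ⇒  fm × (0.36 − 1) = −0.4048  ⇒  fm = 0.63.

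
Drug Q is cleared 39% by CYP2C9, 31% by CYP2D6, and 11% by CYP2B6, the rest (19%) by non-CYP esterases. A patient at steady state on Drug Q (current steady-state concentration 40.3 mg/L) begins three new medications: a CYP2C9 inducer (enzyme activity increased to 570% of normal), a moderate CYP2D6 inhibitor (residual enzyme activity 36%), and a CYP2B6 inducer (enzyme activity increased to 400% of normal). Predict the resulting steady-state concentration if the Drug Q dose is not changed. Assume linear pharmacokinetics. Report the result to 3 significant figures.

13.6 mg/L

The CYP2C9 pathway (39% of clearance) is boosted to 5.7× activity: 0.39 × 5.7 = 2.223.
The CYP2D6 pathway (31% of clearance) is reduced to 0.36× activity: 0.31 × 0.36 = 0.1116.
The CYP2B6 pathway (11% of clearance) is boosted to 4× activity: 0.11 × 4 = 0.44.
The remaining 19% of clearance is unaffected.
CL_new/CL_old = 2.223 + 0.1116 + 0.44 + 0.19 = 2.9646.
Steady-state concentration ∝ 1/CL: new value = 40.3 / 2.9646 = 13.6 mg/L.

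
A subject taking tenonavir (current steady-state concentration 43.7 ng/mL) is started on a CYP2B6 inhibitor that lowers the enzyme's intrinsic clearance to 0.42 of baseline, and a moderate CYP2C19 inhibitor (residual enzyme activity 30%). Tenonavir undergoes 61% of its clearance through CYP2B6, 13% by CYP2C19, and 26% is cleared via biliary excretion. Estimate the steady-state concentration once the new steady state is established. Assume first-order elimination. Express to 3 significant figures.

78.7 ng/mL

The CYP2B6 pathway (61% of clearance) is reduced to 0.42× activity: 0.61 × 0.42 = 0.2562.
The CYP2C19 pathway (13% of clearance) falls to 0.3× activity: 0.13 × 0.3 = 0.039.
Non-CYP routes (26%) are unchanged.
CL_new/CL_old = 0.2562 + 0.039 + 0.26 = 0.5552.
Steady-state concentration ∝ 1/CL: new value = 43.7 / 0.5552 = 78.7 ng/mL.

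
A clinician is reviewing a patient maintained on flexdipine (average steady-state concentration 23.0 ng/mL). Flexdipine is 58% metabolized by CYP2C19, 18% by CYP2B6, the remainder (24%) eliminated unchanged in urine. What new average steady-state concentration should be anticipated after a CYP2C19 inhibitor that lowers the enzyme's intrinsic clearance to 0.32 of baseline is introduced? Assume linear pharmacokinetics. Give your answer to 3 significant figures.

38.0 ng/mL

The CYP2C19 pathway (58% of clearance) is reduced to 0.32× activity: 0.58 × 0.32 = 0.1856.
CYP2B6 (18%) and the residual 24% are unaffected.
Relative clearance = 0.1856 + 0.18 + 0.24 = 0.6056.
New average steady-state concentration = baseline ÷ relative clearance = 23.0 / 0.6056 = 38.0 ng/mL.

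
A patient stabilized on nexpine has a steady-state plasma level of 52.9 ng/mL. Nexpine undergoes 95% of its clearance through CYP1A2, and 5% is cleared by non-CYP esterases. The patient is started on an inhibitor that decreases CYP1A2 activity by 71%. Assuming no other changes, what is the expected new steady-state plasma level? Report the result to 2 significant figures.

1.6 × 10² ng/mL

The CYP1A2 pathway (95% of clearance) falls to 0.29× activity: 0.95 × 0.29 = 0.2755.
Non-CYP routes (5%) are unchanged.
New clearance relative to baseline: 0.2755 + 0.05 = 0.3255.
New steady-state plasma level = baseline ÷ relative clearance = 52.9 / 0.3255 = 1.6 × 10² ng/mL.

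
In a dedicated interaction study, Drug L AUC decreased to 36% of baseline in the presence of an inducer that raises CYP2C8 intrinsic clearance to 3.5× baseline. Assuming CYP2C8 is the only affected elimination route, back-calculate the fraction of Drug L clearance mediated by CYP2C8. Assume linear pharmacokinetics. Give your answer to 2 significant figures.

0.71

Call the CYP2C8 fraction fm. After the interaction, CL_new/CL_old = fm × 3.5 + (1 − fm).
AUC ratio = 1 / (new CL fraction), so new CL fraction = 1 / 0.360 = 2.778.
fm × 3.5 + 1 − fm = 2.778  ⇒  fm × (3.5 − 1) = 1.778  ⇒  fm = 0.71.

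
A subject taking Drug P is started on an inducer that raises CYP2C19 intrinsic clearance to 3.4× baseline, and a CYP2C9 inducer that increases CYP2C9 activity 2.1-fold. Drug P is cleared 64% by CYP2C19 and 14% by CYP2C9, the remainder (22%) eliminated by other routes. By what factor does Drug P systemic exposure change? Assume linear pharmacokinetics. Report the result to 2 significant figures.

The CYP2C19 pathway (64% of clearance) rises to 3.4× activity: 0.64 × 3.4 = 2.176.
The CYP2C9 pathway (14% of clearance) is boosted to 2.1× activity: 0.14 × 2.1 = 0.294.
The remaining 22% of clearance is unaffected.
New clearance relative to baseline: 2.176 + 0.294 + 0.22 = 2.69.
Net systemic exposure ratio = 1 / 2.69 = 0.37.

0.37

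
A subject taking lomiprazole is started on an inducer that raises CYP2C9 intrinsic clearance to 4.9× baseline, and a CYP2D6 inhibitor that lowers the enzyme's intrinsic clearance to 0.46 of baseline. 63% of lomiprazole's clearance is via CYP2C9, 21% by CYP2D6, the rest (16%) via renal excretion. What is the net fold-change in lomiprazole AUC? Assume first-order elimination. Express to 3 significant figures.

The CYP2C9 pathway (63% of clearance) is boosted to 4.9× activity: 0.63 × 4.9 = 3.087.
The CYP2D6 pathway (21% of clearance) falls to 0.46× activity: 0.21 × 0.46 = 0.0966.
The remaining 16% of clearance is unaffected.
Relative clearance = 3.087 + 0.0966 + 0.16 = 3.3436.
Net AUC ratio = 1 / 3.3436 = 0.299.

0.299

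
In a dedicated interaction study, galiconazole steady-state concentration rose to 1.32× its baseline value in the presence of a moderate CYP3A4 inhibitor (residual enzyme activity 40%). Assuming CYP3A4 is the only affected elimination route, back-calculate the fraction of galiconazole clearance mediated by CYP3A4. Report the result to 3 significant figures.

0.404

CL'/CL = 1 / 1.32 = 0.7576
0.4·fm + (1 − fm) = 0.7576
fm = (0.7576 − 1) / (0.4 − 1) = 0.404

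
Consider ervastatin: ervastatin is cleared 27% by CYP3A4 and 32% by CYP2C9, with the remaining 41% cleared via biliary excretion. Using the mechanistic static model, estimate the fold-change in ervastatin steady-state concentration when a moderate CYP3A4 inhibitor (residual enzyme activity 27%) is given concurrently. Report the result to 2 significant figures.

1.2

The CYP3A4 pathway (27% of clearance) falls to 0.27× activity: 0.27 × 0.27 = 0.0729.
CYP2C9 (32%) and the residual 41% are unaffected.
New clearance relative to baseline: 0.0729 + 0.32 + 0.41 = 0.8029.
Since steady-state concentration ∝ 1/CL, the ratio is 1 / 0.8029 = 1.2.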